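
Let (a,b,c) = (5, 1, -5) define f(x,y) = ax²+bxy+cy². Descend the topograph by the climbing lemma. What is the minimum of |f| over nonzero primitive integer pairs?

river: ρ → (-5,9,1)
river: ρ → (1,9,-5)
river: ρ → (-5,1,5)
river: ρ → (5,9,-1)
river: ρ → (-1,9,5)
river: ρ → (5,1,-5)
closes: descent 0, river 6
min |a| on river = 1

1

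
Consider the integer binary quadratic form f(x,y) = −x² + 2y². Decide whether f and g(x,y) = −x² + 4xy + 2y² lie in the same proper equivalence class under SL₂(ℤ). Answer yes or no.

D₁ = 8, D₂ = 24
discriminants differ ⇒ not SL₂(ℤ)-equivalent

no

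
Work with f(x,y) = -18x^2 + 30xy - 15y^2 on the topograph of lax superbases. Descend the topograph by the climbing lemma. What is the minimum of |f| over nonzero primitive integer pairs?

translate: b→6 (≡-30 mod 36), so (18,-30,15)→(18,6,3)
flip: (18,6,3)→(3,-6,18)
translate: b→0 (≡-6 mod 6), so (3,-6,18)→(3,0,15)
reduced (well bottom): (3,0,15) with a≤c, −a<b≤a
well minimum |f| = |-3| = 3 (negative-definite)

3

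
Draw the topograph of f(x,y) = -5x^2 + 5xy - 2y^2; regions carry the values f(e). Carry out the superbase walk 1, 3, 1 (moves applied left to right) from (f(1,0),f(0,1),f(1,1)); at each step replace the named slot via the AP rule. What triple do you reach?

start (-5,-2,-2) = (f(1,0),f(0,1),f(1,1))
replace slot 1: 2·((-2)+(-2)) − (-5) = -3 → (-3,-2,-2)
replace slot 3: 2·((-3)+(-2)) − (-2) = -8 → (-3,-2,-8)
replace slot 1: 2·((-2)+(-8)) − (-3) = -17 → (-17,-2,-8)

-17,-2,-8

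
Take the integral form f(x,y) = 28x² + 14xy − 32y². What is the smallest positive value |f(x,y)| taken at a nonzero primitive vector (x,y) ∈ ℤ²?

river: ρ → (-32,50,10)
river: ρ → (10,50,-32)
river: ρ → (-32,14,28)
river: ρ → (28,42,-18)
river: ρ → (-18,30,40)
river: ρ → (40,50,-8)
river: ρ → (-8,46,52)
river: ρ → (52,58,-2)
river: ρ → (-2,58,52)
river: ρ → (52,46,-8)
river: ρ → (-8,50,40)
river: ρ → (40,30,-18)
river: ρ → (-18,42,28)
river: ρ → (28,14,-32)
closes: descent 0, river 14
min |a| on river = 2

2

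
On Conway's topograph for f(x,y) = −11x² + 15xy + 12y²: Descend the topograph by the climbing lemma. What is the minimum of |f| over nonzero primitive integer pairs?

river: ρ → (12,9,-14)
river: ρ → (-14,19,7)
river: ρ → (7,23,-8)
river: ρ → (-8,25,4)
river: ρ → (4,23,-14)
river: ρ → (-14,5,13)
river: ρ → (13,21,-6)
river: ρ → (-6,27,1)
river: ρ → (1,27,-6)
river: ρ → (-6,21,13)
river: ρ → (13,5,-14)
river: ρ → (-14,23,4)
river: ρ → (4,25,-8)
river: ρ → (-8,23,7)
river: ρ → (7,19,-14)
river: ρ → (-14,9,12)
river: ρ → (12,15,-11)
river: ρ → (-11,7,16)
river: ρ → (16,25,-2)
river: ρ → (-2,27,3)
river: ρ → (3,27,-2)
river: ρ → (-2,25,16)
river: ρ → (16,7,-11)
river: ρ → (-11,15,12)
closes: descent 0, river 24
min |a| on river = 1

1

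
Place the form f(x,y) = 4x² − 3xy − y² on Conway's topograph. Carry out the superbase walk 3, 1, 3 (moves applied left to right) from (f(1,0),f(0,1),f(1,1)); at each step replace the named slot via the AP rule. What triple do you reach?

start (4,-1,0) = (f(1,0),f(0,1),f(1,1))
replace slot 3: 2·(4+(-1)) − 0 = 6 → (4,-1,6)
replace slot 1: 2·((-1)+6) − 4 = 6 → (6,-1,6)
replace slot 3: 2·(6+(-1)) − 6 = 4 → (6,-1,4)

6,-1,4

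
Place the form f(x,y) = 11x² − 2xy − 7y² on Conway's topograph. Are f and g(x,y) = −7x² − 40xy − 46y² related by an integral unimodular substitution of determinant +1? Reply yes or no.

D₁ = 312, D₂ = 312
river cycle of f (length 4): (-7, 16, 2), (2, 16, -7), (-7, 12, 6), (6, 12, -7)
river cycle of g (length 4): (-7, 16, 2), (2, 16, -7), (-7, 12, 6), (6, 12, -7)
cycles coincide ⇒ equivalent

yes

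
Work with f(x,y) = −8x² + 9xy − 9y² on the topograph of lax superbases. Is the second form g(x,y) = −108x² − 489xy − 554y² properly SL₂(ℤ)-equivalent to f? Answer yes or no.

D₁ = -207, D₂ = -207
f is negative-definite; reduce −f:
−f: translate: b→7 (≡-9 mod 16), so (8,-9,9)→(8,7,8)
−f: reduced (well bottom): (8,7,8) with a≤c, −a<b≤a
flip sign back: reduced form of f is (-8,-7,-8)
g is negative-definite; reduce −g:
−g: translate: b→57 (≡489 mod 216), so (108,489,554)→(108,57,8)
−g: flip: (108,57,8)→(8,-57,108)
−g: translate: b→7 (≡-57 mod 16), so (8,-57,108)→(8,7,8)
−g: reduced (well bottom): (8,7,8) with a≤c, −a<b≤a
flip sign back: reduced form of g is (-8,-7,-8)
reduced forms (-8, -7, -8) vs (-8, -7, -8) ⇒ equivalent

yes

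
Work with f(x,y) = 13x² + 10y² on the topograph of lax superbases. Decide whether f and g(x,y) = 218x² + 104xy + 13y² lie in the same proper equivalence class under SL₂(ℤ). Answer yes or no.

D₁ = -520, D₂ = -520
f: flip: (13,0,10)→(10,0,13)
f: reduced (well bottom): (10,0,13) with a≤c, −a<b≤a
g: flip: (218,104,13)→(13,-104,218)
g: translate: b→0 (≡-104 mod 26), so (13,-104,218)→(13,0,10)
g: flip: (13,0,10)→(10,0,13)
g: reduced (well bottom): (10,0,13) with a≤c, −a<b≤a
reduced forms (10, 0, 13) vs (10, 0, 13) ⇒ equivalent

yes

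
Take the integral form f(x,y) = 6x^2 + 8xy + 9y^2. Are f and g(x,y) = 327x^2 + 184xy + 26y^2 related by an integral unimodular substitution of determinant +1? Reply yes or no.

D₁ = -152, D₂ = -152
f: translate: b→-4 (≡8 mod 12), so (6,8,9)→(6,-4,7)
f: reduced (well bottom): (6,-4,7) with a≤c, −a<b≤a
g: flip: (327,184,26)→(26,-184,327)
g: translate: b→24 (≡-184 mod 52), so (26,-184,327)→(26,24,7)
g: flip: (26,24,7)→(7,-24,26)
g: translate: b→4 (≡-24 mod 14), so (7,-24,26)→(7,4,6)
g: flip: (7,4,6)→(6,-4,7)
g: reduced (well bottom): (6,-4,7) with a≤c, −a<b≤a
reduced forms (6, -4, 7) vs (6, -4, 7) ⇒ equivalent

yes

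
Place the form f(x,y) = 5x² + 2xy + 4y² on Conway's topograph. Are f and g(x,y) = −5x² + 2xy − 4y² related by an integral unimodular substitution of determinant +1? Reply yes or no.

D₁ = -76, D₂ = -76
f: flip: (5,2,4)→(4,-2,5)
f: reduced (well bottom): (4,-2,5) with a≤c, −a<b≤a
g is negative-definite; reduce −g:
−g: flip: (5,-2,4)→(4,2,5)
−g: reduced (well bottom): (4,2,5) with a≤c, −a<b≤a
flip sign back: reduced form of g is (-4,-2,-5)
reduced forms (4, -2, 5) vs (-4, -2, -5) ⇒ inequivalent

no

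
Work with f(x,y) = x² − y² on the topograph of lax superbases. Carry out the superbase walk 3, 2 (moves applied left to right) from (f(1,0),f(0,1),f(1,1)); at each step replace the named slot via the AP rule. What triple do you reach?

start (1,-1,0) = (f(1,0),f(0,1),f(1,1))
replace slot 3: 2·(1+(-1)) − 0 = 0 → (1,-1,0)
replace slot 2: 2·(1+0) − (-1) = 3 → (1,3,0)

1,3,0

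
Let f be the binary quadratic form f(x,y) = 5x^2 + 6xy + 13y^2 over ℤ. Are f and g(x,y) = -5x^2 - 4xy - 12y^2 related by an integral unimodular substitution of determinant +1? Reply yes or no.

D₁ = -224, D₂ = -224
f: translate: b→-4 (≡6 mod 10), so (5,6,13)→(5,-4,12)
f: reduced (well bottom): (5,-4,12) with a≤c, −a<b≤a
g is negative-definite; reduce −g:
−g: reduced (well bottom): (5,4,12) with a≤c, −a<b≤a
flip sign back: reduced form of g is (-5,-4,-12)
reduced forms (5, -4, 12) vs (-5, -4, -12) ⇒ inequivalent

no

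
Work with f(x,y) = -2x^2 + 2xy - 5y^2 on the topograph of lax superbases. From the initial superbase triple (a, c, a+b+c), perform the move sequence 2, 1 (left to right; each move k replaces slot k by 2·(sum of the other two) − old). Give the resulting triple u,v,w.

start (-2,-5,-5) = (f(1,0),f(0,1),f(1,1))
replace slot 2: 2·((-2)+(-5)) − (-5) = -9 → (-2,-9,-5)
replace slot 1: 2·((-9)+(-5)) − (-2) = -26 → (-26,-9,-5)

-26,-9,-5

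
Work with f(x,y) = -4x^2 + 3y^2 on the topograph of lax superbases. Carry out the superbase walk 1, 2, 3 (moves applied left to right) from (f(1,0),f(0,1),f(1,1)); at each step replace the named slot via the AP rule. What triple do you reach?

start (-4,3,-1) = (f(1,0),f(0,1),f(1,1))
replace slot 1: 2·(3+(-1)) − (-4) = 8 → (8,3,-1)
replace slot 2: 2·(8+(-1)) − 3 = 11 → (8,11,-1)
replace slot 3: 2·(8+11) − (-1) = 39 → (8,11,39)

8,11,39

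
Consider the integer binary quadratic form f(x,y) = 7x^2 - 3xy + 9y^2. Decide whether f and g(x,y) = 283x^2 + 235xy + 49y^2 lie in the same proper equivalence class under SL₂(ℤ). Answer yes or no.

D₁ = -243, D₂ = -243
f: reduced (well bottom): (7,-3,9) with a≤c, −a<b≤a
g: flip: (283,235,49)→(49,-235,283)
g: translate: b→-39 (≡-235 mod 98), so (49,-235,283)→(49,-39,9)
g: flip: (49,-39,9)→(9,39,49)
g: translate: b→3 (≡39 mod 18), so (9,39,49)→(9,3,7)
g: flip: (9,3,7)→(7,-3,9)
g: reduced (well bottom): (7,-3,9) with a≤c, −a<b≤a
reduced forms (7, -3, 9) vs (7, -3, 9) ⇒ equivalent

yes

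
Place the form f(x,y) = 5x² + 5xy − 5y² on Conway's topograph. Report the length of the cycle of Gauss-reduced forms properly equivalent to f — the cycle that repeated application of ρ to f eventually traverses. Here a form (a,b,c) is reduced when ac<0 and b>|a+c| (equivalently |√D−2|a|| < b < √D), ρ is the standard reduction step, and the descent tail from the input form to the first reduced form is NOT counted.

D = 125, ⌊√D⌋ = 11
river: ρ → (-5,5,5)
river: ρ → (5,5,-5)
ρ-cycle length = 2 (tail of 0 descent steps not counted)

2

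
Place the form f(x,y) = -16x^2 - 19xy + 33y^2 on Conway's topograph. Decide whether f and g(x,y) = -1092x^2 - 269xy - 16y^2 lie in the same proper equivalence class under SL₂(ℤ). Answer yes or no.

D₁ = 2473, D₂ = 2473
river cycle of f (length 134): (33, 19, -16), (-16, 45, 7), (7, 39, -34), (-34, 29, 12), (12, 43, -13), (-13, 35, 24), (24, 13, -24), (-24, 35, 13), (13, 43, -12), (-12, 29, 34), … (124 more)
river cycle of g (length 134): (-16, 45, 7), (7, 39, -34), (-34, 29, 12), (12, 43, -13), (-13, 35, 24), (24, 13, -24), (-24, 35, 13), (13, 43, -12), (-12, 29, 34), (34, 39, -7), … (124 more)
cycles coincide ⇒ equivalent

yes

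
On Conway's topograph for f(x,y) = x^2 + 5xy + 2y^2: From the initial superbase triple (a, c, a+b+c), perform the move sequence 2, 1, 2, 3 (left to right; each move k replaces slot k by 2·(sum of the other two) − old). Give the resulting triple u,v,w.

start (1,2,8) = (f(1,0),f(0,1),f(1,1))
replace slot 2: 2·(1+8) − 2 = 16 → (1,16,8)
replace slot 1: 2·(16+8) − 1 = 47 → (47,16,8)
replace slot 2: 2·(47+8) − 16 = 94 → (47,94,8)
replace slot 3: 2·(47+94) − 8 = 274 → (47,94,274)

47,94,274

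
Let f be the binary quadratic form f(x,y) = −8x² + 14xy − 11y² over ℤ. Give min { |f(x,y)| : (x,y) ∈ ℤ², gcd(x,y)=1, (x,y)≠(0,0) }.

translate: b→2 (≡-14 mod 16), so (8,-14,11)→(8,2,5)
flip: (8,2,5)→(5,-2,8)
reduced (well bottom): (5,-2,8) with a≤c, −a<b≤a
well minimum |f| = |-5| = 5 (negative-definite)

5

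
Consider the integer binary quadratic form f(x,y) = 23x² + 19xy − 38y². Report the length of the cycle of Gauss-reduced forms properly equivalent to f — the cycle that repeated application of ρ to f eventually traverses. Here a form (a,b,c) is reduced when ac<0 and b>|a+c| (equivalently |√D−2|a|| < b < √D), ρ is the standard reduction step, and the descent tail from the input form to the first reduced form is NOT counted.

D = 3857, ⌊√D⌋ = 62
river: ρ → (-38,57,4)
river: ρ → (4,55,-52)
river: ρ → (-52,49,7)
river: ρ → (7,49,-52)
river: ρ → (-52,55,4)
river: ρ → (4,57,-38)
river: ρ → (-38,19,23)
river: ρ → (23,27,-34)
river: ρ → (-34,41,16)
river: ρ → (16,55,-13)
river: ρ → (-13,49,28)
river: ρ → (28,7,-34)
river: ρ → (-34,61,1)
river: ρ → (1,61,-34)
river: ρ → (-34,7,28)
river: ρ → (28,49,-13)
river: ρ → (-13,55,16)
river: ρ → (16,41,-34)
river: ρ → (-34,27,23)
river: ρ → (23,19,-38)
ρ-cycle length = 20 (tail of 0 descent steps not counted)

20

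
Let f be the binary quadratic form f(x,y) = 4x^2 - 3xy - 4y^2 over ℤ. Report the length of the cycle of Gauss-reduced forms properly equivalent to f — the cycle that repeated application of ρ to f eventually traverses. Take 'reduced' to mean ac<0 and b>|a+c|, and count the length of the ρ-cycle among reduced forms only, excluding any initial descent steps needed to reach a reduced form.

D = 73, ⌊√D⌋ = 8
descent: ρ → (-4,3,4)  [lands on river]
river: ρ → (4,5,-3)
river: ρ → (-3,7,2)
river: ρ → (2,5,-6)
river: ρ → (-6,7,1)
river: ρ → (1,7,-6)
river: ρ → (-6,5,2)
river: ρ → (2,7,-3)
river: ρ → (-3,5,4)
river: ρ → (4,3,-4)
river: ρ → (-4,5,3)
river: ρ → (3,7,-2)
river: ρ → (-2,5,6)
river: ρ → (6,7,-1)
river: ρ → (-1,7,6)
river: ρ → (6,5,-2)
river: ρ → (-2,7,3)
river: ρ → (3,5,-4)
ρ-cycle length = 18 (tail of 1 descent step not counted)

18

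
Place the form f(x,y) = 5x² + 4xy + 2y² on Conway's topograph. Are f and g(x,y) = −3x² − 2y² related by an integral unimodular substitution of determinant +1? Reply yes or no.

D₁ = -24, D₂ = -24
f: flip: (5,4,2)→(2,-4,5)
f: translate: b→0 (≡-4 mod 4), so (2,-4,5)→(2,0,3)
f: reduced (well bottom): (2,0,3) with a≤c, −a<b≤a
g is negative-definite; reduce −g:
−g: flip: (3,0,2)→(2,0,3)
−g: reduced (well bottom): (2,0,3) with a≤c, −a<b≤a
flip sign back: reduced form of g is (-2,0,-3)
reduced forms (2, 0, 3) vs (-2, 0, -3) ⇒ inequivalent

no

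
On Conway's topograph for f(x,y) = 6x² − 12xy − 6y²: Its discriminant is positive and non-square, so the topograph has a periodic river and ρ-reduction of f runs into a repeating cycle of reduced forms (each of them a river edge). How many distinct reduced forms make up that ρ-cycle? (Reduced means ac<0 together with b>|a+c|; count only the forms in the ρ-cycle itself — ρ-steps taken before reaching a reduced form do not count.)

D = 288, ⌊√D⌋ = 16
descent: ρ → (-6,12,6)  [lands on river]
river: ρ → (6,12,-6)
ρ-cycle length = 2 (tail of 1 descent step not counted)

2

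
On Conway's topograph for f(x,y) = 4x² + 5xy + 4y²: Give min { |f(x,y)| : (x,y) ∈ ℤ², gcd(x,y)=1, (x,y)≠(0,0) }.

translate: b→-3 (≡5 mod 8), so (4,5,4)→(4,-3,3)
flip: (4,-3,3)→(3,3,4)
reduced (well bottom): (3,3,4) with a≤c, −a<b≤a
well minimum = a = 3

3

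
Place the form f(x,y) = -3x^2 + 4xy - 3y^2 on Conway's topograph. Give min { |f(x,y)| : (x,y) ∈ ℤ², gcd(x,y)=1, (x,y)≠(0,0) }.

translate: b→2 (≡-4 mod 6), so (3,-4,3)→(3,2,2)
flip: (3,2,2)→(2,-2,3)
translate: b→2 (≡-2 mod 4), so (2,-2,3)→(2,2,3)
reduced (well bottom): (2,2,3) with a≤c, −a<b≤a
well minimum |f| = |-2| = 2 (negative-definite)

2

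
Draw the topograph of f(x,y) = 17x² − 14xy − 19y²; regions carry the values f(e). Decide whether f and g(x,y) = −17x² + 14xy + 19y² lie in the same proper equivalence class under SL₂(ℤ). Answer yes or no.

D₁ = 1488, D₂ = 1488
river cycle of f (length 14): (-19, 14, 17), (17, 20, -16), (-16, 12, 21), (21, 30, -7), (-7, 26, 29), (29, 32, -4), (-4, 32, 29), (29, 26, -7), (-7, 30, 21), (21, 12, -16), … (4 more)
river cycle of g (length 14): (19, 24, -12), (-12, 24, 19), (19, 14, -17), (-17, 20, 16), (16, 12, -21), (-21, 30, 7), (7, 26, -29), (-29, 32, 4), (4, 32, -29), (-29, 26, 7), … (4 more)
cycles differ ⇒ inequivalent

no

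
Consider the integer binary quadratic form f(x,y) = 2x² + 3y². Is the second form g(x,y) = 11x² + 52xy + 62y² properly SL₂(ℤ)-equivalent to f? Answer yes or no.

D₁ = -24, D₂ = -24
f: reduced (well bottom): (2,0,3) with a≤c, −a<b≤a
g: translate: b→8 (≡52 mod 22), so (11,52,62)→(11,8,2)
g: flip: (11,8,2)→(2,-8,11)
g: translate: b→0 (≡-8 mod 4), so (2,-8,11)→(2,0,3)
g: reduced (well bottom): (2,0,3) with a≤c, −a<b≤a
reduced forms (2, 0, 3) vs (2, 0, 3) ⇒ equivalent

yes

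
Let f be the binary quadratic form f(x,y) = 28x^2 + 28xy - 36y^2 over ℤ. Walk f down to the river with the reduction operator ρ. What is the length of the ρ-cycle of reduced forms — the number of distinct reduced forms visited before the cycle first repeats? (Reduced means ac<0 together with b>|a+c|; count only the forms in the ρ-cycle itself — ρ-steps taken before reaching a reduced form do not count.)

D = 4816, ⌊√D⌋ = 69
river: ρ → (-36,44,20)
river: ρ → (20,36,-44)
river: ρ → (-44,52,12)
river: ρ → (12,68,-4)
river: ρ → (-4,68,12)
river: ρ → (12,52,-44)
river: ρ → (-44,36,20)
river: ρ → (20,44,-36)
river: ρ → (-36,28,28)
river: ρ → (28,28,-36)
ρ-cycle length = 10 (tail of 0 descent steps not counted)

10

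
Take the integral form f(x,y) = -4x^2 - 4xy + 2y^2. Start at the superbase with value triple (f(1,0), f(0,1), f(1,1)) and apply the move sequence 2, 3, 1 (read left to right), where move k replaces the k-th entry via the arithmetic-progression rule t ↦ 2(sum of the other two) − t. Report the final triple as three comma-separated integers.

start (-4,2,-6) = (f(1,0),f(0,1),f(1,1))
replace slot 2: 2·((-4)+(-6)) − 2 = -22 → (-4,-22,-6)
replace slot 3: 2·((-4)+(-22)) − (-6) = -46 → (-4,-22,-46)
replace slot 1: 2·((-22)+(-46)) − (-4) = -132 → (-132,-22,-46)

-132,-22,-46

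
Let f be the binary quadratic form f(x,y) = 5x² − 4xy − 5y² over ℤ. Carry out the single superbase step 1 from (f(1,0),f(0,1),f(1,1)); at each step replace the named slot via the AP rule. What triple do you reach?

start (5,-5,-4) = (f(1,0),f(0,1),f(1,1))
replace slot 1: 2·((-5)+(-4)) − 5 = -23 → (-23,-5,-4)

-23,-5,-4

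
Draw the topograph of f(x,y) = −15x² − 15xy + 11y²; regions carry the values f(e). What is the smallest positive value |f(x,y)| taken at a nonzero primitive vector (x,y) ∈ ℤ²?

descent: ρ → (11,15,-15)  [lands on river]
river: ρ → (-15,15,11)
river: ρ → (11,29,-1)
river: ρ → (-1,29,11)
closes: descent 1, river 4
min |a| on river = 1

1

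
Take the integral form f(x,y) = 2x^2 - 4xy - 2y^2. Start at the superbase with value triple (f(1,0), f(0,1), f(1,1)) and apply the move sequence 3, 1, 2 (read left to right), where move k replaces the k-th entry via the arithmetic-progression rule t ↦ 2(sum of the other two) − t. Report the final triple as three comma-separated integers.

start (2,-2,-4) = (f(1,0),f(0,1),f(1,1))
replace slot 3: 2·(2+(-2)) − (-4) = 4 → (2,-2,4)
replace slot 1: 2·((-2)+4) − 2 = 2 → (2,-2,4)
replace slot 2: 2·(2+4) − (-2) = 14 → (2,14,4)

2,14,4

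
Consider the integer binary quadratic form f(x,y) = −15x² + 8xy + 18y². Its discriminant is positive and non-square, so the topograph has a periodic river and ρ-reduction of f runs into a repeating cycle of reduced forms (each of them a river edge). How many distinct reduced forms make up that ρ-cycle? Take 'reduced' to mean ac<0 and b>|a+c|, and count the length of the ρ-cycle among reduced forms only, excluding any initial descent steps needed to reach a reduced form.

D = 1144, ⌊√D⌋ = 33
river: ρ → (18,28,-5)
river: ρ → (-5,32,6)
river: ρ → (6,28,-15)
river: ρ → (-15,32,2)
river: ρ → (2,32,-15)
river: ρ → (-15,28,6)
river: ρ → (6,32,-5)
river: ρ → (-5,28,18)
river: ρ → (18,8,-15)
river: ρ → (-15,22,11)
river: ρ → (11,22,-15)
river: ρ → (-15,8,18)
ρ-cycle length = 12 (tail of 0 descent steps not counted)

12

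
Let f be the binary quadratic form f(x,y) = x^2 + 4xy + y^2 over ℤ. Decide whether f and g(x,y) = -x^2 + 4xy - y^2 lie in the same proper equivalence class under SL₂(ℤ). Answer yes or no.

D₁ = 12, D₂ = 12
river cycle of f (length 2): (1, 2, -2), (-2, 2, 1)
river cycle of g (length 2): (-1, 2, 2), (2, 2, -1)
cycles differ ⇒ inequivalent

no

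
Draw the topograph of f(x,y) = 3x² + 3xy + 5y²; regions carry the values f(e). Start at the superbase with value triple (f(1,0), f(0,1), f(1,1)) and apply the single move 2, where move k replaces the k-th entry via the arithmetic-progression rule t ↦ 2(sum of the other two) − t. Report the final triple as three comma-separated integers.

start (3,5,11) = (f(1,0),f(0,1),f(1,1))
replace slot 2: 2·(3+11) − 5 = 23 → (3,23,11)

3,23,11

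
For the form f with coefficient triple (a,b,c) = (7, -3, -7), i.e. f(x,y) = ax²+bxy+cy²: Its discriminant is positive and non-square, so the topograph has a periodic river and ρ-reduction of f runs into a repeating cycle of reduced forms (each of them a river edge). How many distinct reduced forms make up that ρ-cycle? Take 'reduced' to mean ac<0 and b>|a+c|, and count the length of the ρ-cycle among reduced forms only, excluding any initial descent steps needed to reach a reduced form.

D = 205, ⌊√D⌋ = 14
descent: ρ → (-7,3,7)  [lands on river]
river: ρ → (7,11,-3)
river: ρ → (-3,13,3)
river: ρ → (3,11,-7)
ρ-cycle length = 4 (tail of 1 descent step not counted)

4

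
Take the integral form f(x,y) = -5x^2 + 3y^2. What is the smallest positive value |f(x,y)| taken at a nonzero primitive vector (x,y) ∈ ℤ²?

descent: ρ → (3,6,-2)  [lands on river]
river: ρ → (-2,6,3)
closes: descent 1, river 2
min |a| on river = 2

2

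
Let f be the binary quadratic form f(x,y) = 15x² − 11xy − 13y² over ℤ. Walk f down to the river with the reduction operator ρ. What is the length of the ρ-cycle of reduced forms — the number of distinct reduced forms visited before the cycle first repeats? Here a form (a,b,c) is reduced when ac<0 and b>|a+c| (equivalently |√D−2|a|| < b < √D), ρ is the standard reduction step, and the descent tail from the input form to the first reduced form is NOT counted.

D = 901, ⌊√D⌋ = 30
descent: ρ → (-13,11,15)  [lands on river]
river: ρ → (15,19,-9)
river: ρ → (-9,17,17)
river: ρ → (17,17,-9)
river: ρ → (-9,19,15)
river: ρ → (15,11,-13)
river: ρ → (-13,15,13)
river: ρ → (13,11,-15)
river: ρ → (-15,19,9)
river: ρ → (9,17,-17)
river: ρ → (-17,17,9)
river: ρ → (9,19,-15)
river: ρ → (-15,11,13)
river: ρ → (13,15,-13)
ρ-cycle length = 14 (tail of 1 descent step not counted)

14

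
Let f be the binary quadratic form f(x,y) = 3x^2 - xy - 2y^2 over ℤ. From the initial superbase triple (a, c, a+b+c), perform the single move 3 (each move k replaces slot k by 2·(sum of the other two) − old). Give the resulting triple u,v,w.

start (3,-2,0) = (f(1,0),f(0,1),f(1,1))
replace slot 3: 2·(3+(-2)) − 0 = 2 → (3,-2,2)

3,-2,2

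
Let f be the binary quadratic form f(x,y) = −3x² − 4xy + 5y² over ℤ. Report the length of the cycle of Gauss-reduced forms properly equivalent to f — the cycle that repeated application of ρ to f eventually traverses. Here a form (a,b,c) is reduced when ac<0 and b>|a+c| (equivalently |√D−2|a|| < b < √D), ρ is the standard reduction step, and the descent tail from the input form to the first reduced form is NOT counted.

D = 76, ⌊√D⌋ = 8
descent: ρ → (5,4,-3)  [lands on river]
river: ρ → (-3,8,1)
river: ρ → (1,8,-3)
river: ρ → (-3,4,5)
river: ρ → (5,6,-2)
river: ρ → (-2,6,5)
ρ-cycle length = 6 (tail of 1 descent step not counted)

6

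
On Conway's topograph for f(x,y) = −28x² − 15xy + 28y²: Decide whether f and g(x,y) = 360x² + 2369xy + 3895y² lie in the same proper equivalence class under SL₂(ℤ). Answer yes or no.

D₁ = 3361, D₂ = 3361
river cycle of f (length 178): (28, 15, -28), (-28, 41, 15), (15, 49, -16), (-16, 47, 18), (18, 25, -38), (-38, 51, 5), (5, 49, -48), (-48, 47, 6), (6, 49, -40), (-40, 31, 15), … (168 more)
river cycle of g (length 178): (28, 15, -28), (-28, 41, 15), (15, 49, -16), (-16, 47, 18), (18, 25, -38), (-38, 51, 5), (5, 49, -48), (-48, 47, 6), (6, 49, -40), (-40, 31, 15), … (168 more)
cycles coincide ⇒ equivalent

yes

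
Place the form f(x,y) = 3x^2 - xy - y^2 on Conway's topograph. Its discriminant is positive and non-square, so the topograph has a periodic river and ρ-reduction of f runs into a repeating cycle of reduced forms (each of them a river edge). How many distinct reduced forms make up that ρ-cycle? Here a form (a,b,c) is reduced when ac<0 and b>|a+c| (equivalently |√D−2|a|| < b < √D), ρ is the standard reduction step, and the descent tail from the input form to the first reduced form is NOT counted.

D = 13, ⌊√D⌋ = 3
descent: ρ → (-1,3,1)  [lands on river]
river: ρ → (1,3,-1)
ρ-cycle length = 2 (tail of 1 descent step not counted)

2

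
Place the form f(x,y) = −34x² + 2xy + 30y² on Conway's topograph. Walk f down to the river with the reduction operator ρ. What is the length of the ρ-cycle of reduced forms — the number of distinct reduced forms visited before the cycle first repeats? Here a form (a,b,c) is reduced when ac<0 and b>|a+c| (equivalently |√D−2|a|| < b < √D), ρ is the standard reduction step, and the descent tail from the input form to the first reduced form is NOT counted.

D = 4084, ⌊√D⌋ = 63
descent: ρ → (30,58,-6)  [lands on river]
river: ρ → (-6,62,10)
river: ρ → (10,58,-18)
river: ρ → (-18,50,22)
river: ρ → (22,38,-30)
river: ρ → (-30,22,30)
river: ρ → (30,38,-22)
river: ρ → (-22,50,18)
river: ρ → (18,58,-10)
river: ρ → (-10,62,6)
river: ρ → (6,58,-30)
river: ρ → (-30,62,2)
river: ρ → (2,62,-30)
river: ρ → (-30,58,6)
river: ρ → (6,62,-10)
river: ρ → (-10,58,18)
river: ρ → (18,50,-22)
river: ρ → (-22,38,30)
river: ρ → (30,22,-30)
river: ρ → (-30,38,22)
river: ρ → (22,50,-18)
river: ρ → (-18,58,10)
river: ρ → (10,62,-6)
river: ρ → (-6,58,30)
river: ρ → (30,62,-2)
river: ρ → (-2,62,30)
ρ-cycle length = 26 (tail of 1 descent step not counted)

26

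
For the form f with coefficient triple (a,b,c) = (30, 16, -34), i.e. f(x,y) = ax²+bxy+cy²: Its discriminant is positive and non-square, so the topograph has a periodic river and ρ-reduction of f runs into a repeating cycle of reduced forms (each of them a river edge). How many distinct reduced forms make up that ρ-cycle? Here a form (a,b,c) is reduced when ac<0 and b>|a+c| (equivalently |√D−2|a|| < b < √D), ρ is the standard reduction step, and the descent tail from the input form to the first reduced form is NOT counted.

D = 4336, ⌊√D⌋ = 65
river: ρ → (-34,52,12)
river: ρ → (12,44,-50)
river: ρ → (-50,56,6)
river: ρ → (6,64,-10)
river: ρ → (-10,56,30)
river: ρ → (30,64,-2)
river: ρ → (-2,64,30)
river: ρ → (30,56,-10)
river: ρ → (-10,64,6)
river: ρ → (6,56,-50)
river: ρ → (-50,44,12)
river: ρ → (12,52,-34)
river: ρ → (-34,16,30)
river: ρ → (30,44,-20)
river: ρ → (-20,36,38)
river: ρ → (38,40,-18)
river: ρ → (-18,32,46)
river: ρ → (46,60,-4)
river: ρ → (-4,60,46)
river: ρ → (46,32,-18)
river: ρ → (-18,40,38)
river: ρ → (38,36,-20)
river: ρ → (-20,44,30)
river: ρ → (30,16,-34)
ρ-cycle length = 24 (tail of 0 descent steps not counted)

24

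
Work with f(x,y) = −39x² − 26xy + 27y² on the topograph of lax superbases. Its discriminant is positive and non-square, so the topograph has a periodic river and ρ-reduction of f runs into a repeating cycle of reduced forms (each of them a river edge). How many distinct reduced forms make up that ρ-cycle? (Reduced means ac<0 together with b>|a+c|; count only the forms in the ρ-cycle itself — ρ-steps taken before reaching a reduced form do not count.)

D = 4888, ⌊√D⌋ = 69
descent: ρ → (27,26,-39)  [lands on river]
river: ρ → (-39,52,14)
river: ρ → (14,60,-23)
river: ρ → (-23,32,42)
river: ρ → (42,52,-13)
river: ρ → (-13,52,42)
river: ρ → (42,32,-23)
river: ρ → (-23,60,14)
river: ρ → (14,52,-39)
river: ρ → (-39,26,27)
river: ρ → (27,28,-38)
river: ρ → (-38,48,17)
river: ρ → (17,54,-29)
river: ρ → (-29,62,9)
river: ρ → (9,64,-22)
river: ρ → (-22,68,3)
river: ρ → (3,64,-66)
river: ρ → (-66,68,1)
river: ρ → (1,68,-66)
river: ρ → (-66,64,3)
river: ρ → (3,68,-22)
river: ρ → (-22,64,9)
river: ρ → (9,62,-29)
river: ρ → (-29,54,17)
river: ρ → (17,48,-38)
river: ρ → (-38,28,27)
ρ-cycle length = 26 (tail of 1 descent step not counted)

26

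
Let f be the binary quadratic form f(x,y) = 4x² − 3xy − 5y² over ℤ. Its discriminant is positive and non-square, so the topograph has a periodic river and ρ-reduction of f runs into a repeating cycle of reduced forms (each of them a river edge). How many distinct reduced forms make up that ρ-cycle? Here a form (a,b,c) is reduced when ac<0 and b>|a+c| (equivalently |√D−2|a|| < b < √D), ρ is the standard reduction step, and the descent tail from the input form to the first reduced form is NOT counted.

D = 89, ⌊√D⌋ = 9
descent: ρ → (-5,3,4)  [lands on river]
river: ρ → (4,5,-4)
river: ρ → (-4,3,5)
river: ρ → (5,7,-2)
river: ρ → (-2,9,1)
river: ρ → (1,9,-2)
river: ρ → (-2,7,5)
river: ρ → (5,3,-4)
river: ρ → (-4,5,4)
river: ρ → (4,3,-5)
river: ρ → (-5,7,2)
river: ρ → (2,9,-1)
river: ρ → (-1,9,2)
river: ρ → (2,7,-5)
ρ-cycle length = 14 (tail of 1 descent step not counted)

14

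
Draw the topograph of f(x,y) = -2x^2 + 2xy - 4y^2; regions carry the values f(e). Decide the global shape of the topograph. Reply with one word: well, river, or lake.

D = b²−4ac = 2² − 4·(-2)·(-4) = -28
D < 0 ⇒ definite ⇒ every region one sign ⇒ single well

well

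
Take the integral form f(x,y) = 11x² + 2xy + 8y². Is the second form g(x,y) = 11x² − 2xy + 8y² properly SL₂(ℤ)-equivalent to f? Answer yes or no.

D₁ = -348, D₂ = -348
f: flip: (11,2,8)→(8,-2,11)
f: reduced (well bottom): (8,-2,11) with a≤c, −a<b≤a
g: flip: (11,-2,8)→(8,2,11)
g: reduced (well bottom): (8,2,11) with a≤c, −a<b≤a
reduced forms (8, -2, 11) vs (8, 2, 11) ⇒ inequivalent

no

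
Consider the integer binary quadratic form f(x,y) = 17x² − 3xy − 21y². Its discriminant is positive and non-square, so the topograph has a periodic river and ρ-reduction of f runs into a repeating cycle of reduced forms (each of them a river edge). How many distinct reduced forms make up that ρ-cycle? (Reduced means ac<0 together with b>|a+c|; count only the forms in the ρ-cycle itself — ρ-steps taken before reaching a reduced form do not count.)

D = 1437, ⌊√D⌋ = 37
descent: ρ → (-21,3,17)
descent: ρ → (17,31,-7)  [lands on river]
river: ρ → (-7,25,29)
river: ρ → (29,33,-3)
river: ρ → (-3,33,29)
river: ρ → (29,25,-7)
river: ρ → (-7,31,17)
river: ρ → (17,37,-1)
river: ρ → (-1,37,17)
ρ-cycle length = 8 (tail of 2 descent steps not counted)

8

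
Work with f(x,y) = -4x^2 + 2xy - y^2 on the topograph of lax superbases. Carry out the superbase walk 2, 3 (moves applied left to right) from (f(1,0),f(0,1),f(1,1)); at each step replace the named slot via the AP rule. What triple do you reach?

start (-4,-1,-3) = (f(1,0),f(0,1),f(1,1))
replace slot 2: 2·((-4)+(-3)) − (-1) = -13 → (-4,-13,-3)
replace slot 3: 2·((-4)+(-13)) − (-3) = -31 → (-4,-13,-31)

-4,-13,-31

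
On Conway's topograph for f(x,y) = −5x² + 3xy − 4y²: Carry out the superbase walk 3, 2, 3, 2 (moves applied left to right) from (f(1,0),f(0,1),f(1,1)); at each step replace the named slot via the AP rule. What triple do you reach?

start (-5,-4,-6) = (f(1,0),f(0,1),f(1,1))
replace slot 3: 2·((-5)+(-4)) − (-6) = -12 → (-5,-4,-12)
replace slot 2: 2·((-5)+(-12)) − (-4) = -30 → (-5,-30,-12)
replace slot 3: 2·((-5)+(-30)) − (-12) = -58 → (-5,-30,-58)
replace slot 2: 2·((-5)+(-58)) − (-30) = -96 → (-5,-96,-58)

-5,-96,-58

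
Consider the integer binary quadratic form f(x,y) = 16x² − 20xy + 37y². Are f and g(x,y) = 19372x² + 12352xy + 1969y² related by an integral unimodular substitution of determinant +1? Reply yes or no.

D₁ = -1968, D₂ = -1968
f: translate: b→12 (≡-20 mod 32), so (16,-20,37)→(16,12,33)
f: reduced (well bottom): (16,12,33) with a≤c, −a<b≤a
g: flip: (19372,12352,1969)→(1969,-12352,19372)
g: translate: b→-538 (≡-12352 mod 3938), so (1969,-12352,19372)→(1969,-538,37)
g: flip: (1969,-538,37)→(37,538,1969)
g: translate: b→20 (≡538 mod 74), so (37,538,1969)→(37,20,16)
g: flip: (37,20,16)→(16,-20,37)
g: translate: b→12 (≡-20 mod 32), so (16,-20,37)→(16,12,33)
g: reduced (well bottom): (16,12,33) with a≤c, −a<b≤a
reduced forms (16, 12, 33) vs (16, 12, 33) ⇒ equivalent

yes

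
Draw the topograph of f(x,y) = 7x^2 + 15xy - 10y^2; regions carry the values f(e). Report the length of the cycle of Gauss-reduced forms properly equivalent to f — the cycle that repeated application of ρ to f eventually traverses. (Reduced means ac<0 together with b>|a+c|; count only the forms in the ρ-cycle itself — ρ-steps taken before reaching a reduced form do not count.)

D = 505, ⌊√D⌋ = 22
river: ρ → (-10,5,12)
river: ρ → (12,19,-3)
river: ρ → (-3,17,18)
river: ρ → (18,19,-2)
river: ρ → (-2,21,8)
river: ρ → (8,11,-12)
river: ρ → (-12,13,7)
river: ρ → (7,15,-10)
ρ-cycle length = 8 (tail of 0 descent steps not counted)

8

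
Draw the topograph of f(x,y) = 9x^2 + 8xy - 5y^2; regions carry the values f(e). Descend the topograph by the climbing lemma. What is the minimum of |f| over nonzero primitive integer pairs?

river: ρ → (-5,12,5)
river: ρ → (5,8,-9)
river: ρ → (-9,10,4)
river: ρ → (4,14,-3)
river: ρ → (-3,10,12)
river: ρ → (12,14,-1)
river: ρ → (-1,14,12)
river: ρ → (12,10,-3)
river: ρ → (-3,14,4)
river: ρ → (4,10,-9)
river: ρ → (-9,8,5)
river: ρ → (5,12,-5)
river: ρ → (-5,8,9)
river: ρ → (9,10,-4)
river: ρ → (-4,14,3)
river: ρ → (3,10,-12)
river: ρ → (-12,14,1)
river: ρ → (1,14,-12)
river: ρ → (-12,10,3)
river: ρ → (3,14,-4)
river: ρ → (-4,10,9)
river: ρ → (9,8,-5)
closes: descent 0, river 22
min |a| on river = 1

1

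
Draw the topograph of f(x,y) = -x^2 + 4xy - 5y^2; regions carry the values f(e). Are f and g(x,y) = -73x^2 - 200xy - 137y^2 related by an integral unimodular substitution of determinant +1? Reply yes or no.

D₁ = -4, D₂ = -4
f is negative-definite; reduce −f:
−f: translate: b→0 (≡-4 mod 2), so (1,-4,5)→(1,0,1)
−f: reduced (well bottom): (1,0,1) with a≤c, −a<b≤a
flip sign back: reduced form of f is (-1,0,-1)
g is negative-definite; reduce −g:
−g: translate: b→54 (≡200 mod 146), so (73,200,137)→(73,54,10)
−g: flip: (73,54,10)→(10,-54,73)
−g: translate: b→6 (≡-54 mod 20), so (10,-54,73)→(10,6,1)
−g: flip: (10,6,1)→(1,-6,10)
−g: translate: b→0 (≡-6 mod 2), so (1,-6,10)→(1,0,1)
−g: reduced (well bottom): (1,0,1) with a≤c, −a<b≤a
flip sign back: reduced form of g is (-1,0,-1)
reduced forms (-1, 0, -1) vs (-1, 0, -1) ⇒ equivalent

yes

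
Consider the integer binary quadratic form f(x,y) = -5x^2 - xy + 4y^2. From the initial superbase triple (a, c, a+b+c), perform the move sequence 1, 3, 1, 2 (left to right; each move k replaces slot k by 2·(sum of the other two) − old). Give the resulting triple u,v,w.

start (-5,4,-2) = (f(1,0),f(0,1),f(1,1))
replace slot 1: 2·(4+(-2)) − (-5) = 9 → (9,4,-2)
replace slot 3: 2·(9+4) − (-2) = 28 → (9,4,28)
replace slot 1: 2·(4+28) − 9 = 55 → (55,4,28)
replace slot 2: 2·(55+28) − 4 = 162 → (55,162,28)

55,162,28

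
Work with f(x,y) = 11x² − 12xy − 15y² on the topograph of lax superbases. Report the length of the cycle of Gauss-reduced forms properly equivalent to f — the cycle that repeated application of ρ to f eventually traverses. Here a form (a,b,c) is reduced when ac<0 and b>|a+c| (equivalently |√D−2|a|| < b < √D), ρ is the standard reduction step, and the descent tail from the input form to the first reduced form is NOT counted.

D = 804, ⌊√D⌋ = 28
descent: ρ → (-15,12,11)  [lands on river]
river: ρ → (11,10,-16)
river: ρ → (-16,22,5)
river: ρ → (5,28,-1)
river: ρ → (-1,28,5)
river: ρ → (5,22,-16)
river: ρ → (-16,10,11)
river: ρ → (11,12,-15)
river: ρ → (-15,18,8)
river: ρ → (8,14,-19)
river: ρ → (-19,24,3)
river: ρ → (3,24,-19)
river: ρ → (-19,14,8)
river: ρ → (8,18,-15)
ρ-cycle length = 14 (tail of 1 descent step not counted)

14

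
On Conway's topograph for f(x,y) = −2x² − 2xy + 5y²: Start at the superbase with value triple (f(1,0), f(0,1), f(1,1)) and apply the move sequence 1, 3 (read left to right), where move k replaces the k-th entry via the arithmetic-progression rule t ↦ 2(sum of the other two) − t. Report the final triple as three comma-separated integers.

start (-2,5,1) = (f(1,0),f(0,1),f(1,1))
replace slot 1: 2·(5+1) − (-2) = 14 → (14,5,1)
replace slot 3: 2·(14+5) − 1 = 37 → (14,5,37)

14,5,37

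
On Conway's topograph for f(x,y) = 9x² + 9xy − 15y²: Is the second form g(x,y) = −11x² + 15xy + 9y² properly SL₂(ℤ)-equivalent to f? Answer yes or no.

D₁ = 621, D₂ = 621
river cycle of f (length 4): (-15, 21, 3), (3, 21, -15), (-15, 9, 9), (9, 9, -15)
river cycle of g (length 4): (9, 21, -5), (-5, 19, 13), (13, 7, -11), (-11, 15, 9)
cycles differ ⇒ inequivalent

no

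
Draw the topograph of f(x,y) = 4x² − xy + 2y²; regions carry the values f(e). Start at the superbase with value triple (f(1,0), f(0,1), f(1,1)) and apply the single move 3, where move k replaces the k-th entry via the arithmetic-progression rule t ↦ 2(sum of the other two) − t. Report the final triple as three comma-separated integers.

start (4,2,5) = (f(1,0),f(0,1),f(1,1))
replace slot 3: 2·(4+2) − 5 = 7 → (4,2,7)

4,2,7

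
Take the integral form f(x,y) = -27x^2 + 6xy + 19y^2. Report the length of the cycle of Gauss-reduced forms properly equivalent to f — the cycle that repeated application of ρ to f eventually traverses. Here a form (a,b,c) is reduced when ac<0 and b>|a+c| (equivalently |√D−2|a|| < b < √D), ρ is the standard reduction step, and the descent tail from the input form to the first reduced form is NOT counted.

D = 2088, ⌊√D⌋ = 45
descent: ρ → (19,32,-14)  [lands on river]
river: ρ → (-14,24,27)
river: ρ → (27,30,-11)
river: ρ → (-11,36,18)
river: ρ → (18,36,-11)
river: ρ → (-11,30,27)
river: ρ → (27,24,-14)
river: ρ → (-14,32,19)
river: ρ → (19,44,-2)
river: ρ → (-2,44,19)
ρ-cycle length = 10 (tail of 1 descent step not counted)

10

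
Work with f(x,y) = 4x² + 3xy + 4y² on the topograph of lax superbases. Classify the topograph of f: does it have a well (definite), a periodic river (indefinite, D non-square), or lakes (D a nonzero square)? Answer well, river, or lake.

D = b²−4ac = 3² − 4·4·4 = -55
D < 0 ⇒ definite ⇒ every region one sign ⇒ single well

well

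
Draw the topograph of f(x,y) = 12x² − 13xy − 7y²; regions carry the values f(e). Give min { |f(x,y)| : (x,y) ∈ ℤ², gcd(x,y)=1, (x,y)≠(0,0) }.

descent: ρ → (-7,13,12)  [lands on river]
river: ρ → (12,11,-8)
river: ρ → (-8,21,2)
river: ρ → (2,19,-18)
river: ρ → (-18,17,3)
river: ρ → (3,19,-12)
river: ρ → (-12,5,10)
river: ρ → (10,15,-7)
closes: descent 1, river 8
min |a| on river = 2

2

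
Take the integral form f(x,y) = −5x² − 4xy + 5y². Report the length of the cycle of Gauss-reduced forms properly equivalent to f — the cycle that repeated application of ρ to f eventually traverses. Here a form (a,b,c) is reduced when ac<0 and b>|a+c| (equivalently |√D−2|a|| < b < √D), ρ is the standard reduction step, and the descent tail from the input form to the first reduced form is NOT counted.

D = 116, ⌊√D⌋ = 10
descent: ρ → (5,4,-5)  [lands on river]
river: ρ → (-5,6,4)
river: ρ → (4,10,-1)
river: ρ → (-1,10,4)
river: ρ → (4,6,-5)
river: ρ → (-5,4,5)
river: ρ → (5,6,-4)
river: ρ → (-4,10,1)
river: ρ → (1,10,-4)
river: ρ → (-4,6,5)
ρ-cycle length = 10 (tail of 1 descent step not counted)

10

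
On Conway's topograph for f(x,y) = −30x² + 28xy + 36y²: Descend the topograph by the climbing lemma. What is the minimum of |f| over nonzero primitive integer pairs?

river: ρ → (36,44,-22)
river: ρ → (-22,44,36)
river: ρ → (36,28,-30)
river: ρ → (-30,32,34)
river: ρ → (34,36,-28)
river: ρ → (-28,20,42)
river: ρ → (42,64,-6)
river: ρ → (-6,68,20)
river: ρ → (20,52,-30)
river: ρ → (-30,68,4)
river: ρ → (4,68,-30)
river: ρ → (-30,52,20)
river: ρ → (20,68,-6)
river: ρ → (-6,64,42)
river: ρ → (42,20,-28)
river: ρ → (-28,36,34)
river: ρ → (34,32,-30)
river: ρ → (-30,28,36)
closes: descent 0, river 18
min |a| on river = 4

4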